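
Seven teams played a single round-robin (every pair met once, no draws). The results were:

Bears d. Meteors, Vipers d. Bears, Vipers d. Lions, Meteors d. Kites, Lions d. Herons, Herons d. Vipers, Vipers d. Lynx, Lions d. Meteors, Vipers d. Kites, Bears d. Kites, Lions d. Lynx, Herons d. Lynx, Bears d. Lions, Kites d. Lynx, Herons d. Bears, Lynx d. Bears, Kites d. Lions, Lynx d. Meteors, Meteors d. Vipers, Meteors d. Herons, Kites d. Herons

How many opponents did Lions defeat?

Lions' results: beat Meteors, Herons, Lynx; lost to Vipers, Kites, Bears.
That is 3 wins.

3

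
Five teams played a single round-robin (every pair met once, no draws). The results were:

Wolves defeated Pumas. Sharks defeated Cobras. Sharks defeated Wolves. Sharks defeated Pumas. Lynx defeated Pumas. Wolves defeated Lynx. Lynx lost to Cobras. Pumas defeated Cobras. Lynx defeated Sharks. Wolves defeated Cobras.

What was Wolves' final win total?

Wolves' results: beat Cobras, Pumas, Lynx; lost to Sharks.
That is 3 wins.

3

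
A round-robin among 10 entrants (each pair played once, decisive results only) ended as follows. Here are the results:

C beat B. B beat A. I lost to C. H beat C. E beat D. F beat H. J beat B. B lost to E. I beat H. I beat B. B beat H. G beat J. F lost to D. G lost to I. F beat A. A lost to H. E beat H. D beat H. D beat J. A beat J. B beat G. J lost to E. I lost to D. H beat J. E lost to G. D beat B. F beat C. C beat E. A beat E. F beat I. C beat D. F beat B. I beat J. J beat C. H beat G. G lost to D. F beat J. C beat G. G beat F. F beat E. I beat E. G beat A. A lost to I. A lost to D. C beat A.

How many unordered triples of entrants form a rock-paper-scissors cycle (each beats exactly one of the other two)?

Win totals: A 2, B 3, C 6, D 7, E 4, F 7, G 4, H 4, I 6, J 2.
An entrant with w wins dominates both others in C(w,2) triples; summing gives 1 + 3 + 15 + 21 + 6 + 21 + 6 + 6 + 15 + 1 = 95 transitive triples.
Total triples C(10,3) = 120, so cyclic triples = 120 − 95 = 25.

25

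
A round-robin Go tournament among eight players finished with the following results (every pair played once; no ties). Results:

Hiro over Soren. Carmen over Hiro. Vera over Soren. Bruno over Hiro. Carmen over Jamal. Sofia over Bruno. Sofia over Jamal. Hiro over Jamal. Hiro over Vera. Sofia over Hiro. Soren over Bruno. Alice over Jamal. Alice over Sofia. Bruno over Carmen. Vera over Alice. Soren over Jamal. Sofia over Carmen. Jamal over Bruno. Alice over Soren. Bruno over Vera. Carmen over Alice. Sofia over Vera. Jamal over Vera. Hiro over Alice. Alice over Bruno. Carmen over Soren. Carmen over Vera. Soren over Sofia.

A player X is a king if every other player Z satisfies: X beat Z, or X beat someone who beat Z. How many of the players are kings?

3

Vera cannot reach Hiro, Carmen in two steps.
Hiro cannot reach Carmen in two steps.
Sofia reaches everyone (king).
Jamal cannot reach Sofia in two steps.
Carmen reaches everyone (king).
Alice reaches everyone (king).
Bruno cannot reach Sofia in two steps.
Soren cannot reach Alice in two steps.
Kings: Sofia, Carmen, Alice — 3.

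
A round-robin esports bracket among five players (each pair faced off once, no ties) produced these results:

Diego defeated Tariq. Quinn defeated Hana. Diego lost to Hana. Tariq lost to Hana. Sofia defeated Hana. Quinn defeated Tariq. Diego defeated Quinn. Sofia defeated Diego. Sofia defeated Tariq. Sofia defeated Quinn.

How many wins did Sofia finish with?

4

Sofia's results: beat Tariq, Diego, Hana, Quinn; lost to no one.
That is 4 wins.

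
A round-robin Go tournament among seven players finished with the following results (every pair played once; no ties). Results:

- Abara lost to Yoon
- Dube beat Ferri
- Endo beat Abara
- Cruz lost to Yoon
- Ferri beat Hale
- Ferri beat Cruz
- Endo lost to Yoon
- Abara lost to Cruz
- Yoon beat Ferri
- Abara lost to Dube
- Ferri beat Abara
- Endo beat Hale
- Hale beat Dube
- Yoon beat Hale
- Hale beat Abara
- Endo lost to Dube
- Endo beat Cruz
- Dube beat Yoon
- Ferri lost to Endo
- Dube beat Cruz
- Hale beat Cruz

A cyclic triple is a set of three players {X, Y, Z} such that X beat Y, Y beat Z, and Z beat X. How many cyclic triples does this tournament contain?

3

Win totals: Endo 4, Dube 5, Abara 0, Cruz 1, Yoon 5, Hale 3, Ferri 3.
A player with w wins dominates both others in C(w,2) triples; summing gives 6 + 10 + 0 + 0 + 10 + 3 + 3 = 32 transitive triples.
Total triples C(7,3) = 35, so cyclic triples = 35 − 32 = 3.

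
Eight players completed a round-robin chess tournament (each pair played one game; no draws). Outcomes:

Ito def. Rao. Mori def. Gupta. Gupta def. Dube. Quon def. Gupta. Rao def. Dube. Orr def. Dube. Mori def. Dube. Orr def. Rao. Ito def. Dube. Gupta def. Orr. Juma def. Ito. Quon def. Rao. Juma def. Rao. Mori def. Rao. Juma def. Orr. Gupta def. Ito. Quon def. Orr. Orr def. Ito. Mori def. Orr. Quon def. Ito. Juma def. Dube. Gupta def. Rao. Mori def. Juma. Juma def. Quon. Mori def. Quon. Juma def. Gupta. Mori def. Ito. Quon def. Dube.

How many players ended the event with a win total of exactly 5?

1

Win totals: Gupta 4, Dube 0, Rao 1, Quon 5, Juma 6, Ito 2, Mori 7, Orr 3.
Exactly 5: Quon — 1 player.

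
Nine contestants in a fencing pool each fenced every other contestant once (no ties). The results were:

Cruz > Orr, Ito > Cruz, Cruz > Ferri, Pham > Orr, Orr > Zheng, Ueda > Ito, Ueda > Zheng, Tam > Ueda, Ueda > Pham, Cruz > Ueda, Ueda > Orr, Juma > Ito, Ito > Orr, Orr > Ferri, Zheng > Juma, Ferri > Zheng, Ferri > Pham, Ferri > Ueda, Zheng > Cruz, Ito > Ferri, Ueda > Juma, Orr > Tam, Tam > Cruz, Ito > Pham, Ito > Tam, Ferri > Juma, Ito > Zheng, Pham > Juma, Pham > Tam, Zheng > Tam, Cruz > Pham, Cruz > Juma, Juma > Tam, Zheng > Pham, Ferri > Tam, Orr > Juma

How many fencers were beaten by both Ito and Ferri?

Ito beat: Cruz, Ferri, Zheng, Pham, Tam, Orr.
Ferri beat: Zheng, Pham, Ueda, Tam, Juma.
Both beat: Zheng, Pham, Tam — 3.

3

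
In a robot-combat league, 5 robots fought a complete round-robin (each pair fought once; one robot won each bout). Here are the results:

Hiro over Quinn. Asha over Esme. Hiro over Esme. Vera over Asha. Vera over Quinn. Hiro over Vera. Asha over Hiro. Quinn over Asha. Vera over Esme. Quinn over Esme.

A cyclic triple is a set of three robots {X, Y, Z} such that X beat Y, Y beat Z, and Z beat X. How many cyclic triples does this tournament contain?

2

Win totals: Esme 0, Vera 3, Asha 2, Quinn 2, Hiro 3.
A robot with w wins dominates both others in C(w,2) triples; summing gives 0 + 3 + 1 + 1 + 3 = 8 transitive triples.
Total triples C(5,3) = 10, so cyclic triples = 10 − 8 = 2.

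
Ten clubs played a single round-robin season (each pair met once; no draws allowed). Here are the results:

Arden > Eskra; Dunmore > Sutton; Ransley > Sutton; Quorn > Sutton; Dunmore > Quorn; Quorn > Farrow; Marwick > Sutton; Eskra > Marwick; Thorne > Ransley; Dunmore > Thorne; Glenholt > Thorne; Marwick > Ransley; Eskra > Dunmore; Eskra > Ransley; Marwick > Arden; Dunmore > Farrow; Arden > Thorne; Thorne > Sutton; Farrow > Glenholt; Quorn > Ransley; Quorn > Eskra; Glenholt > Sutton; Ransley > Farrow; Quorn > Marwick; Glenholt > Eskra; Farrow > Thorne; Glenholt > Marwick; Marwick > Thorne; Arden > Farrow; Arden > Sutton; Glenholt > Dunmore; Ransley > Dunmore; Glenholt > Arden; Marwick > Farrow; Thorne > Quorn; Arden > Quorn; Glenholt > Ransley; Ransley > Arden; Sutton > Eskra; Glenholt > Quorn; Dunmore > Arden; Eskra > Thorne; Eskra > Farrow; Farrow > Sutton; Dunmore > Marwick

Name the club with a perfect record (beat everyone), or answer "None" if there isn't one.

Highest win total is Glenholt with 8 (out of 9 possible).
Glenholt lost to Farrow, so no club went undefeated.

None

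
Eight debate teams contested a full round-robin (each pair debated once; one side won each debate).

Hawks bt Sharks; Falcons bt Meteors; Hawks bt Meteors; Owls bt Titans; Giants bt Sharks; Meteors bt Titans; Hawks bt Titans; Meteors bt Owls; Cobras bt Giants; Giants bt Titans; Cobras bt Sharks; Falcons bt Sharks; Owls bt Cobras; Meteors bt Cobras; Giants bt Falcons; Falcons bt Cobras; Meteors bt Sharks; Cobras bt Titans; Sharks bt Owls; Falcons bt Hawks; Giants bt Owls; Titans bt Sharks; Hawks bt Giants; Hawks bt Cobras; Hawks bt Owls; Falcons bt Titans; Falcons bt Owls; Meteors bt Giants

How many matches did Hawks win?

Hawks' results: beat Sharks, Meteors, Cobras, Owls, Titans, Giants; lost to Falcons.
That is 6 wins.

6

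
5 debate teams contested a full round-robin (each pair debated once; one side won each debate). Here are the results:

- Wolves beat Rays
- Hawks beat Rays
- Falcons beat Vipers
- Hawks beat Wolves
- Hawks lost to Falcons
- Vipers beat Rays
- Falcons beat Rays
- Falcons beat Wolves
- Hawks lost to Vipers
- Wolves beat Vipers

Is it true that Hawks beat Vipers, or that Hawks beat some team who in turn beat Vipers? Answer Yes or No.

Hawks did not beat Vipers directly.
Hawks beat Rays, Wolves. Of those, Wolves beat Vipers.

Yes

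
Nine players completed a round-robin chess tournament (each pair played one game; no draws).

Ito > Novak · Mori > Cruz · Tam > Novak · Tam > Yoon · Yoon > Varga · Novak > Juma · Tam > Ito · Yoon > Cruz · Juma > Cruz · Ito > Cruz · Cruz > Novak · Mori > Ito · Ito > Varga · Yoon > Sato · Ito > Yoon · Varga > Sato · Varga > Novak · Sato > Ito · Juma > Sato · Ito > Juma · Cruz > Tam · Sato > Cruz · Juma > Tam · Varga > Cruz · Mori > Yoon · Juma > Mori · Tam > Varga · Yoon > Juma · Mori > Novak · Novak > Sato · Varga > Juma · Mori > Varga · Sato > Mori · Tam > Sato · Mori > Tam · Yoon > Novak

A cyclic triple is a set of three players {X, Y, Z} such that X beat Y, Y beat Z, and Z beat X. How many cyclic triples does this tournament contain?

Win totals: Juma 4, Novak 2, Varga 4, Ito 5, Cruz 2, Sato 3, Tam 5, Yoon 5, Mori 6.
A player with w wins dominates both others in C(w,2) triples; summing gives 6 + 1 + 6 + 10 + 1 + 3 + 10 + 10 + 15 = 62 transitive triples.
Total triples C(9,3) = 84, so cyclic triples = 84 − 62 = 22.

22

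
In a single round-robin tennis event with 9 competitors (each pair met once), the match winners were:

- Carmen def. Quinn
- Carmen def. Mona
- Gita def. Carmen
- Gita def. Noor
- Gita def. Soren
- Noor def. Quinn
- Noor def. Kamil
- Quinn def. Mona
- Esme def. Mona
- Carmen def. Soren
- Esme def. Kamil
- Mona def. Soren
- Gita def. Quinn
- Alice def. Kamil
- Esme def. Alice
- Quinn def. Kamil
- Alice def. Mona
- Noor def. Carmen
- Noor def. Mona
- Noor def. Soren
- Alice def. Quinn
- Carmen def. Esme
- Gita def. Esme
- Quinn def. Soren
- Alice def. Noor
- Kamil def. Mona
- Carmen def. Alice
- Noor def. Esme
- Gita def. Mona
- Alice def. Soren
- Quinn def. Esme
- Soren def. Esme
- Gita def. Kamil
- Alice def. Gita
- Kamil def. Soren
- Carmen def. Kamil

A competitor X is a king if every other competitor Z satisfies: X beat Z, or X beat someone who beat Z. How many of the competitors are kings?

Esme cannot reach Carmen in two steps.
Kamil cannot reach Quinn, Carmen, Gita, Alice, Noor in two steps.
Mona cannot reach Kamil, Quinn, Carmen, Gita, Alice, Noor in two steps.
Quinn cannot reach Carmen, Gita, Noor in two steps.
Carmen reaches everyone (king).
Gita reaches everyone (king).
Alice reaches everyone (king).
Soren cannot reach Quinn, Carmen, Gita, Noor in two steps.
Noor cannot reach Gita in two steps.
Kings: Carmen, Gita, Alice — 3.

3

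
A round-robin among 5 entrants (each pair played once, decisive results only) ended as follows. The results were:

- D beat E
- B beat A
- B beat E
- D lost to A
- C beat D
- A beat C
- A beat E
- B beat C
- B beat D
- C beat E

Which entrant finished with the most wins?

B

Win totals: A 3, B 4, C 2, D 1, E 0.
B leads with 4 wins (next highest: 3).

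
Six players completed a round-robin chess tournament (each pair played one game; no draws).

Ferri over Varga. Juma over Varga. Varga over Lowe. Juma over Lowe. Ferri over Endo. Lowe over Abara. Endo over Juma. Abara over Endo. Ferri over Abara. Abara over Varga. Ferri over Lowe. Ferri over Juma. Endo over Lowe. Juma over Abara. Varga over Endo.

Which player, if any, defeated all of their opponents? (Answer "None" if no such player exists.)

Ferri

Ferri has 5 wins out of 5 opponents — a perfect record.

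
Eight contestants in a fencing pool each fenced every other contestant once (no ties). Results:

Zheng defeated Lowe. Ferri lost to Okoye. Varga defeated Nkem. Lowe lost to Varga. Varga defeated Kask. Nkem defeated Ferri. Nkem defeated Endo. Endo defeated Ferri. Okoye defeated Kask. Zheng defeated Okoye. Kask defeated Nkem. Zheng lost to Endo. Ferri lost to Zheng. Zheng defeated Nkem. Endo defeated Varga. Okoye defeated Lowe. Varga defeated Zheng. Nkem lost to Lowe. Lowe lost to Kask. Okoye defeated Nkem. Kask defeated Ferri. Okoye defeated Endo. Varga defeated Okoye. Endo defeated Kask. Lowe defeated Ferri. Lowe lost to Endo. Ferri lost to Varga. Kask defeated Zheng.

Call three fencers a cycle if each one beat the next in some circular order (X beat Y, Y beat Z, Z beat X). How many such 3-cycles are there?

Win totals: Okoye 5, Endo 5, Zheng 4, Nkem 2, Kask 4, Lowe 2, Ferri 0, Varga 6.
A fencer with w wins dominates both others in C(w,2) triples; summing gives 10 + 10 + 6 + 1 + 6 + 1 + 0 + 15 = 49 transitive triples.
Total triples C(8,3) = 56, so cyclic triples = 56 − 49 = 7.

7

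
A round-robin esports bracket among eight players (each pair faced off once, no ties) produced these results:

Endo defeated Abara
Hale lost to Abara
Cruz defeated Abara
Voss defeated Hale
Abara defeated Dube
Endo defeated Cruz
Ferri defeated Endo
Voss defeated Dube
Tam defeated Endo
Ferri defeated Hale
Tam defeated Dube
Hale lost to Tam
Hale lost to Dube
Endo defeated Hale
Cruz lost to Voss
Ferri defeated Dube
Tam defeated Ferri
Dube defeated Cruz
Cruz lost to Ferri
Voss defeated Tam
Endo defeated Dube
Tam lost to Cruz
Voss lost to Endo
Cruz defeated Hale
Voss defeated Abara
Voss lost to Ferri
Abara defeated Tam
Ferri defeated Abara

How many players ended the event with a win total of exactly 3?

Win totals: Endo 5, Tam 4, Dube 2, Hale 0, Cruz 3, Ferri 6, Voss 5, Abara 3.
Exactly 3: Cruz, Abara — 2 players.

2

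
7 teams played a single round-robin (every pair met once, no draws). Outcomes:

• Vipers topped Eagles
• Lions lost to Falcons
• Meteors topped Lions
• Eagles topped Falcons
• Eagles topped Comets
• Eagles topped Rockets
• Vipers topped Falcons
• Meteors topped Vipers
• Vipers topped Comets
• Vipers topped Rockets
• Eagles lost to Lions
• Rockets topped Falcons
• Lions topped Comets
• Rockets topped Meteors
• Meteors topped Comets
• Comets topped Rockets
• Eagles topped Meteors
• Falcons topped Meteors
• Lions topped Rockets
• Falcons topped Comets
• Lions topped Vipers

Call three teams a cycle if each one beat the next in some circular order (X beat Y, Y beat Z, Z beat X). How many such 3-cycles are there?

Win totals: Rockets 2, Meteors 3, Comets 1, Eagles 4, Falcons 3, Vipers 4, Lions 4.
A team with w wins dominates both others in C(w,2) triples; summing gives 1 + 3 + 0 + 6 + 3 + 6 + 6 = 25 transitive triples.
Total triples C(7,3) = 35, so cyclic triples = 35 − 25 = 10.

10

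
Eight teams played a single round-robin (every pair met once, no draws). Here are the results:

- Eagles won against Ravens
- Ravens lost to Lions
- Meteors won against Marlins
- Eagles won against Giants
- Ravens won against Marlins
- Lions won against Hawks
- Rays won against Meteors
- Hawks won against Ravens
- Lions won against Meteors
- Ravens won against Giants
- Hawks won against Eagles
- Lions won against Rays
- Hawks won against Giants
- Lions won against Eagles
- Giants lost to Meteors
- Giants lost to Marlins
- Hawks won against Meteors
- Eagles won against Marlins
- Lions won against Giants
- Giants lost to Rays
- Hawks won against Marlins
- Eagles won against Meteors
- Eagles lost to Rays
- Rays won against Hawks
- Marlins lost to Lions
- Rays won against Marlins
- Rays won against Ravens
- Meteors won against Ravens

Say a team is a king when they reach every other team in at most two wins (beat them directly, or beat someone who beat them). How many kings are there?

Rays cannot reach Lions in two steps.
Meteors cannot reach Rays, Lions, Eagles, Hawks in two steps.
Lions reaches everyone (king).
Giants cannot reach Rays, Meteors, Lions, Eagles, Hawks, Ravens, Marlins in two steps.
Eagles cannot reach Rays, Lions, Hawks in two steps.
Hawks cannot reach Rays, Lions in two steps.
Ravens cannot reach Rays, Meteors, Lions, Eagles, Hawks in two steps.
Marlins cannot reach Rays, Meteors, Lions, Eagles, Hawks, Ravens in two steps.
Kings: Lions — 1.

1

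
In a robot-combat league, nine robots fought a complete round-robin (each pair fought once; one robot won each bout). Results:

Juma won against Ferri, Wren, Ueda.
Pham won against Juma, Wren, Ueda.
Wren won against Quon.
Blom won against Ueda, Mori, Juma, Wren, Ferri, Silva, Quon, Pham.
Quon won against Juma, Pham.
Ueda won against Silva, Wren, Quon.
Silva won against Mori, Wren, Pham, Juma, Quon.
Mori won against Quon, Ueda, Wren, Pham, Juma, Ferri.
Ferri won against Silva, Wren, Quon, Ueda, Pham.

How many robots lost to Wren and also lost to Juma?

0

Wren beat: Quon.
Juma beat: Wren, Ferri, Ueda.
No one was beaten by both.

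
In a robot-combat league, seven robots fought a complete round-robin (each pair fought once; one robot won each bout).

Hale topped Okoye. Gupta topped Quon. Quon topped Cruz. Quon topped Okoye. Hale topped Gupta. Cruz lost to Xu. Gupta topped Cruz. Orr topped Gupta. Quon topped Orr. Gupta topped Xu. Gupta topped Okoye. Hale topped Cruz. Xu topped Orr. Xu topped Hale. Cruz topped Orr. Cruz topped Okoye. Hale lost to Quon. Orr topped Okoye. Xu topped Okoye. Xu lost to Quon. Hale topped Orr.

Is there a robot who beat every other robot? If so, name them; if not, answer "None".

Highest win total is Quon with 5 (out of 6 possible).
Quon lost to Gupta, so no robot went undefeated.

None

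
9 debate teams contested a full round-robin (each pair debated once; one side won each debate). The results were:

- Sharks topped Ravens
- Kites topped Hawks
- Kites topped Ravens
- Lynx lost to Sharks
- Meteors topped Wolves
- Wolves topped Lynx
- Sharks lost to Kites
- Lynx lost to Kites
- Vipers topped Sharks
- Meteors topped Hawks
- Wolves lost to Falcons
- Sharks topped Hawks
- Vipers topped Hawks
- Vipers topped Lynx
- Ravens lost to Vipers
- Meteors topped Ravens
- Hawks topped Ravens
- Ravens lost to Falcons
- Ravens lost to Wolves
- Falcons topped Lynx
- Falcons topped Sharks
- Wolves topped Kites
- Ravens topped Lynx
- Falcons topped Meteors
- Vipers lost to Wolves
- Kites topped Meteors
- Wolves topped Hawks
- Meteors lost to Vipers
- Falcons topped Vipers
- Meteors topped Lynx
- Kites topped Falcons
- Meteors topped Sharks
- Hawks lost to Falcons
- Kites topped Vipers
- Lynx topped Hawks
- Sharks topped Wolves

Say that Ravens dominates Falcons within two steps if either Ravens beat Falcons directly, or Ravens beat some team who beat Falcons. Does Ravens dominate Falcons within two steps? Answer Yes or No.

No

Ravens did not beat Falcons directly.
Ravens beat Lynx, but each of them lost to Falcons. No two-step path.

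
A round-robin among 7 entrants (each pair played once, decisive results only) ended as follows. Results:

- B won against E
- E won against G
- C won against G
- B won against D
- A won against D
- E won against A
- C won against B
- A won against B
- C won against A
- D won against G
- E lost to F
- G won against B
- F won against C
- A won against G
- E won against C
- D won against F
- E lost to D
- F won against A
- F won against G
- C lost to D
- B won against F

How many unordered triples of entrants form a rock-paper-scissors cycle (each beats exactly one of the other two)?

11

Win totals: A 3, B 3, C 3, D 4, E 3, F 4, G 1.
An entrant with w wins dominates both others in C(w,2) triples; summing gives 3 + 3 + 3 + 6 + 3 + 6 + 0 = 24 transitive triples.
Total triples C(7,3) = 35, so cyclic triples = 35 − 24 = 11.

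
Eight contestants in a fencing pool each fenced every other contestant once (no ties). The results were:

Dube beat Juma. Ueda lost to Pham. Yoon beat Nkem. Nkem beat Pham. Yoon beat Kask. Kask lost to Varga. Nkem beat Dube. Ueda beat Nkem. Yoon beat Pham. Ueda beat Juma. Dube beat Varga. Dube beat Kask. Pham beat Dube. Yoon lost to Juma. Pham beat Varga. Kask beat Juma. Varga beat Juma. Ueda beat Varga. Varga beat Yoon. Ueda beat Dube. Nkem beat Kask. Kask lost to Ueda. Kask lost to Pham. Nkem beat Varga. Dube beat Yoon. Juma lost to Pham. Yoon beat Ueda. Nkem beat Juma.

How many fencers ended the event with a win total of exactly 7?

Win totals: Pham 5, Nkem 5, Varga 3, Kask 1, Juma 1, Yoon 4, Dube 4, Ueda 5.
No fencer has exactly 7 wins.

0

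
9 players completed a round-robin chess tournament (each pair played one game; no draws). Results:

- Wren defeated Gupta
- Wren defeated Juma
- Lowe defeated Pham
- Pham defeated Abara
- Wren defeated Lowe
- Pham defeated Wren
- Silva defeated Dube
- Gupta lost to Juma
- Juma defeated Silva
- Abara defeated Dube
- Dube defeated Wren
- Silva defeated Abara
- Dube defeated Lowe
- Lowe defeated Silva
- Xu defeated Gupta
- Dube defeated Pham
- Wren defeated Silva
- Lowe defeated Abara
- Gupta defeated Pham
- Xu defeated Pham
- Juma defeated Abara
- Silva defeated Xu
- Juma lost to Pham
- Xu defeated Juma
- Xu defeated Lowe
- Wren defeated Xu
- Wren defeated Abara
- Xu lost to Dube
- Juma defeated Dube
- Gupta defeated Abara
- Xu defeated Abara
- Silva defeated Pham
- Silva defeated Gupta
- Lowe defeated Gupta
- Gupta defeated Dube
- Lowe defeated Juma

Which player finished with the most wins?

Wren

Win totals: Gupta 3, Silva 5, Dube 4, Wren 6, Juma 4, Pham 3, Abara 1, Lowe 5, Xu 5.
Wren leads with 6 wins (next highest: 5).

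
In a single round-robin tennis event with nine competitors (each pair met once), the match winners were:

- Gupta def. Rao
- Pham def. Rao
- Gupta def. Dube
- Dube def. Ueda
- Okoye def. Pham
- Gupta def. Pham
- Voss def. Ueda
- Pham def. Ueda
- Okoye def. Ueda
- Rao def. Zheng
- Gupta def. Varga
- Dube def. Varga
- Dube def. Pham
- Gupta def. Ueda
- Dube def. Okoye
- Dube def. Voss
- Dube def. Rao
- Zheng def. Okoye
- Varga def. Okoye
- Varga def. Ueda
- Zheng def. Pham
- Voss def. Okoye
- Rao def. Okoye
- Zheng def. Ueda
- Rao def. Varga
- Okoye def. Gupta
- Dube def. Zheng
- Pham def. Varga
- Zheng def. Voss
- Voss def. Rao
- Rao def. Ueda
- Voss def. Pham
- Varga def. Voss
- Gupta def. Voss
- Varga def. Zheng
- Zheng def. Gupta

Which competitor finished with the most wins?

Dube

Win totals: Ueda 0, Pham 3, Okoye 3, Gupta 6, Zheng 5, Dube 7, Varga 4, Voss 4, Rao 4.
Dube leads with 7 wins (next highest: 6).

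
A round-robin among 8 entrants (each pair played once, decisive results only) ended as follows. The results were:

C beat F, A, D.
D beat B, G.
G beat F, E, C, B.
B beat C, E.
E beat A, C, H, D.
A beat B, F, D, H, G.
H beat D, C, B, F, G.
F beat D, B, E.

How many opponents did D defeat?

D's results: beat B, G; lost to A, C, E, F, H.
That is 2 wins.

2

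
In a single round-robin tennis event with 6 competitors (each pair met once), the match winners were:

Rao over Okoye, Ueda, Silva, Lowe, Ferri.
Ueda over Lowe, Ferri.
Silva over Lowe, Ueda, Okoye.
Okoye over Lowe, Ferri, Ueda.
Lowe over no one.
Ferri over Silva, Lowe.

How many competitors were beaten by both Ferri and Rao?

2

Ferri beat: Lowe, Silva.
Rao beat: Lowe, Okoye, Ferri, Silva, Ueda.
Both beat: Lowe, Silva — 2.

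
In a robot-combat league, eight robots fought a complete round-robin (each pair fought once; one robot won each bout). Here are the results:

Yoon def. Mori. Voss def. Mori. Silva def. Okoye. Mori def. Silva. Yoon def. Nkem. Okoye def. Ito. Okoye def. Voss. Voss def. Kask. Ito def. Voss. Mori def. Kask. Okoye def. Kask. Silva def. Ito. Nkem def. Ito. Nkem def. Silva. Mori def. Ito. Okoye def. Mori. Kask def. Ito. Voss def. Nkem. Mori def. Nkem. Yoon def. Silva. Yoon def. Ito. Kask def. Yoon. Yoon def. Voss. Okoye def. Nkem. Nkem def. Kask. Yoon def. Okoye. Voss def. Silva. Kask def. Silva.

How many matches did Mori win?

4

Mori's results: beat Silva, Ito, Nkem, Kask; lost to Okoye, Voss, Yoon.
That is 4 wins.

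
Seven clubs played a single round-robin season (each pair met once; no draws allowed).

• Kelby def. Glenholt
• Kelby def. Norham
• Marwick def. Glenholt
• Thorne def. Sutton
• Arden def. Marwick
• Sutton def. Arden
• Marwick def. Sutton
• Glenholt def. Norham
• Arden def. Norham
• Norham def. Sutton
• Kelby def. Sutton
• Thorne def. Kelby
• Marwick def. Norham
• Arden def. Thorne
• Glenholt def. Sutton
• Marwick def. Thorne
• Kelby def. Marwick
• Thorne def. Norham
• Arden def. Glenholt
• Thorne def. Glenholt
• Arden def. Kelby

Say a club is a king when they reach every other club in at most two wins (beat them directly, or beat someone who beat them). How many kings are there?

5

Arden reaches everyone (king).
Norham cannot reach Marwick, Thorne, Kelby, Glenholt in two steps.
Marwick reaches everyone (king).
Thorne reaches everyone (king).
Kelby reaches everyone (king).
Sutton reaches everyone (king).
Glenholt cannot reach Marwick, Thorne, Kelby in two steps.
Kings: Arden, Marwick, Thorne, Kelby, Sutton — 5.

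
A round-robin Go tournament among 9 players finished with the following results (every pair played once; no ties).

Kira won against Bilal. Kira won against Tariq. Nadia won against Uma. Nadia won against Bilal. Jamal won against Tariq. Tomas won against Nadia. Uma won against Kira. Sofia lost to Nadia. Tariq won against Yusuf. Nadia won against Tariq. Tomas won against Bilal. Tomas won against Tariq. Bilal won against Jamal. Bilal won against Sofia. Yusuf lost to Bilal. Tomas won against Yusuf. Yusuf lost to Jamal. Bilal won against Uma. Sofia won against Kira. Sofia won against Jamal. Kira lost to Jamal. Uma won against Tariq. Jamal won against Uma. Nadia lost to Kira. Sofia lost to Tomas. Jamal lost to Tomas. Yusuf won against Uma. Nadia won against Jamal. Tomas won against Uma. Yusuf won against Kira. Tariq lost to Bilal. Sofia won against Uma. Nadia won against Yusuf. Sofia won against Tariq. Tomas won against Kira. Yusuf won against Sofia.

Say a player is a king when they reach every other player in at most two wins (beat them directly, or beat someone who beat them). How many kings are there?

1

Tariq cannot reach Jamal, Nadia, Bilal, Tomas in two steps.
Kira cannot reach Tomas in two steps.
Jamal cannot reach Tomas in two steps.
Nadia cannot reach Tomas in two steps.
Bilal cannot reach Nadia, Tomas in two steps.
Tomas reaches everyone (king).
Sofia cannot reach Tomas in two steps.
Uma cannot reach Jamal, Tomas, Sofia in two steps.
Yusuf cannot reach Tomas in two steps.
Kings: Tomas — 1.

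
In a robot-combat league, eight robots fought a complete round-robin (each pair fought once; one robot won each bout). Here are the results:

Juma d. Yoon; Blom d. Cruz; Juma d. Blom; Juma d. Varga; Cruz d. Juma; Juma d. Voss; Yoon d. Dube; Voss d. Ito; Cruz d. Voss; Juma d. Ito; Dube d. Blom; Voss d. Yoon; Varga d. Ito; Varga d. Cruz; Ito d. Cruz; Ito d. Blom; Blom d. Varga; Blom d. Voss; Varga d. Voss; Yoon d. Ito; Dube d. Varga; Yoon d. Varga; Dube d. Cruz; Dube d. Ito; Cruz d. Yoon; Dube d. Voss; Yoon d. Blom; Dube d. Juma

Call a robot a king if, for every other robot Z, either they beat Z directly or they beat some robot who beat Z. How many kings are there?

4

Varga cannot reach Dube in two steps.
Blom cannot reach Dube in two steps.
Voss cannot reach Juma in two steps.
Cruz reaches everyone (king).
Ito cannot reach Dube in two steps.
Dube reaches everyone (king).
Juma reaches everyone (king).
Yoon reaches everyone (king).
Kings: Cruz, Dube, Juma, Yoon — 4.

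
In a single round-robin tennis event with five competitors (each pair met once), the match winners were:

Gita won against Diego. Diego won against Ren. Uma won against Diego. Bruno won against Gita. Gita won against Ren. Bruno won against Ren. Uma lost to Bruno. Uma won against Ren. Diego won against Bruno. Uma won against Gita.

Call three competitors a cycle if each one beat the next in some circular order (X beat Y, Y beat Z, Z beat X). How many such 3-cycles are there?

2

Win totals: Uma 3, Bruno 3, Gita 2, Diego 2, Ren 0.
A competitor with w wins dominates both others in C(w,2) triples; summing gives 3 + 3 + 1 + 1 + 0 = 8 transitive triples.
Total triples C(5,3) = 10, so cyclic triples = 10 − 8 = 2.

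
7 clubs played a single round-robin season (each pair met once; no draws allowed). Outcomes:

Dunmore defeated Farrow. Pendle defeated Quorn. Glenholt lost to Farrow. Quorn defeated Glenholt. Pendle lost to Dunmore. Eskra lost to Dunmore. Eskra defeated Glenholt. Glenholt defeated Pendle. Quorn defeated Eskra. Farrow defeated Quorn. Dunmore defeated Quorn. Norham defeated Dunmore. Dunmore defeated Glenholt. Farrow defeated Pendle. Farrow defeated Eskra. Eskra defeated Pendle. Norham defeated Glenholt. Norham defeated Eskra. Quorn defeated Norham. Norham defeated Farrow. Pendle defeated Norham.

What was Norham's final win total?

4

Norham's results: beat Glenholt, Dunmore, Eskra, Farrow; lost to Quorn, Pendle.
That is 4 wins.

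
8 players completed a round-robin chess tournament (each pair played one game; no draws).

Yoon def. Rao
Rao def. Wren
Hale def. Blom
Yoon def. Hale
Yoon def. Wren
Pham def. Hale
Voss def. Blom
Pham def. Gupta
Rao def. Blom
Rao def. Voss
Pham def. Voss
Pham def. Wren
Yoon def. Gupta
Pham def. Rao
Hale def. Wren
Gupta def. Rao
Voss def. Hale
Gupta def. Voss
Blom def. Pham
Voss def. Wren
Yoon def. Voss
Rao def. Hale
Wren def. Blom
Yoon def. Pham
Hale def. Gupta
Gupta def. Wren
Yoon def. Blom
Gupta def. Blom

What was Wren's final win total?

Wren's results: beat Blom; lost to Pham, Yoon, Hale, Rao, Voss, Gupta.
That is 1 win.

1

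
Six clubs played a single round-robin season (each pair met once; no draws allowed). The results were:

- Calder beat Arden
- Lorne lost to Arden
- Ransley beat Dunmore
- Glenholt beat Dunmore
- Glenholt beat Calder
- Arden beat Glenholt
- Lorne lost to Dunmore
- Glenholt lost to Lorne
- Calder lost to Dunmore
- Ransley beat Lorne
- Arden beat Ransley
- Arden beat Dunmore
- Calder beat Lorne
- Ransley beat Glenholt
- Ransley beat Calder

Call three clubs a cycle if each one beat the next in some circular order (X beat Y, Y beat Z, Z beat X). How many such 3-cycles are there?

5

Win totals: Ransley 4, Arden 4, Lorne 1, Calder 2, Dunmore 2, Glenholt 2.
A club with w wins dominates both others in C(w,2) triples; summing gives 6 + 6 + 0 + 1 + 1 + 1 = 15 transitive triples.
Total triples C(6,3) = 20, so cyclic triples = 20 − 15 = 5.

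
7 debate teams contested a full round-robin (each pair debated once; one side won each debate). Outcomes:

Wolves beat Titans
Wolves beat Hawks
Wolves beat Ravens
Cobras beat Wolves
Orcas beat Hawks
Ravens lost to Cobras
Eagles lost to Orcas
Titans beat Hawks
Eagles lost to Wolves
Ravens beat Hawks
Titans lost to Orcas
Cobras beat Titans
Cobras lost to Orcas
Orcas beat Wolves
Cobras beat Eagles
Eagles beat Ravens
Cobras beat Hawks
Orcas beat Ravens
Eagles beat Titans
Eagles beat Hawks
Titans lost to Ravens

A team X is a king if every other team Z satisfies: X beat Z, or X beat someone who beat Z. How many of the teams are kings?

1

Titans cannot reach Wolves, Cobras, Eagles, Orcas, Ravens in two steps.
Wolves cannot reach Cobras, Orcas in two steps.
Cobras cannot reach Orcas in two steps.
Hawks cannot reach Titans, Wolves, Cobras, Eagles, Orcas, Ravens in two steps.
Eagles cannot reach Wolves, Cobras, Orcas in two steps.
Orcas reaches everyone (king).
Ravens cannot reach Wolves, Cobras, Eagles, Orcas in two steps.
Kings: Orcas — 1.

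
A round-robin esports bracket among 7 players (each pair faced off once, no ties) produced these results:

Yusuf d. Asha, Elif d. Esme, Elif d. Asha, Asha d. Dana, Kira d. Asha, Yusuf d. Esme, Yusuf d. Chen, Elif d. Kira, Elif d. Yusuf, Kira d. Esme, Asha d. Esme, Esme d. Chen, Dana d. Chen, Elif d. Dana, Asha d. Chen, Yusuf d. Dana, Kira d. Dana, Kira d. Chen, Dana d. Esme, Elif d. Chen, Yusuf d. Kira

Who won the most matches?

Elif

Win totals: Elif 6, Kira 4, Chen 0, Yusuf 5, Dana 2, Esme 1, Asha 3.
Elif leads with 6 wins (next highest: 5).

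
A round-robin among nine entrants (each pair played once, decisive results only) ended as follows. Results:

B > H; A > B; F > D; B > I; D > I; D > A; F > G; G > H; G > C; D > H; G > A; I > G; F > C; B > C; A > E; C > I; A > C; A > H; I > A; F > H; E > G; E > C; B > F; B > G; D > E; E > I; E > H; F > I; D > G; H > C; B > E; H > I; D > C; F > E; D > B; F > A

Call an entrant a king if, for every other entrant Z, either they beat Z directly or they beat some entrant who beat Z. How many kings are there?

3

A cannot reach D in two steps.
B reaches everyone (king).
C cannot reach B, D, E, F, H in two steps.
D reaches everyone (king).
E cannot reach B, D, F in two steps.
F reaches everyone (king).
G cannot reach D, F in two steps.
H cannot reach B, D, E, F in two steps.
I cannot reach D, F in two steps.
Kings: B, D, F — 3.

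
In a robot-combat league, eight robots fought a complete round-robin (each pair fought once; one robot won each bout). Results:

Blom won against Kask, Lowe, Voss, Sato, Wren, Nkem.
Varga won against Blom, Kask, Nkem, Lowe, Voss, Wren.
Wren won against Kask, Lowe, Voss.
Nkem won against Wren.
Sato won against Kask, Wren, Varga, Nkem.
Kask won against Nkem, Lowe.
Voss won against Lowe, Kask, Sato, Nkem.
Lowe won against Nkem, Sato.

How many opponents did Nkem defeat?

1

Nkem's results: beat Wren; lost to Kask, Lowe, Varga, Blom, Voss, Sato.
That is 1 win.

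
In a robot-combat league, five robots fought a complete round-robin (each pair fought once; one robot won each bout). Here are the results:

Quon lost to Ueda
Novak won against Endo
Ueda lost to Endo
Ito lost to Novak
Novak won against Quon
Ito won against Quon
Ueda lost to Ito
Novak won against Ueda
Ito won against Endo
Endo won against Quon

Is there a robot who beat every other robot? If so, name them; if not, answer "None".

Novak

Novak has 4 wins out of 4 opponents — a perfect record.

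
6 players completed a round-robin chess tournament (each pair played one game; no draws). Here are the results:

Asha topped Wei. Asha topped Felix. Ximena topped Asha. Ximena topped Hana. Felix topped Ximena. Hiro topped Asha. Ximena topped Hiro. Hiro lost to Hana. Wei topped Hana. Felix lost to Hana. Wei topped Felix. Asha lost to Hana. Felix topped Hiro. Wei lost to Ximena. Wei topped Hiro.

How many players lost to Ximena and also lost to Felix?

1

Ximena beat: Wei, Hana, Asha, Hiro.
Felix beat: Ximena, Hiro.
Both beat: Hiro — 1.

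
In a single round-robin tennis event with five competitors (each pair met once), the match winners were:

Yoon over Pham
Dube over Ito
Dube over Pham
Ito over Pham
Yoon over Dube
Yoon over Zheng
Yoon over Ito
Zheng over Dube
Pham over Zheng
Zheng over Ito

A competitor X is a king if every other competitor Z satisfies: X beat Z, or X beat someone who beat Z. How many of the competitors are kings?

1

Zheng cannot reach Yoon in two steps.
Ito cannot reach Dube, Yoon in two steps.
Pham cannot reach Yoon in two steps.
Dube cannot reach Yoon in two steps.
Yoon reaches everyone (king).
Kings: Yoon — 1.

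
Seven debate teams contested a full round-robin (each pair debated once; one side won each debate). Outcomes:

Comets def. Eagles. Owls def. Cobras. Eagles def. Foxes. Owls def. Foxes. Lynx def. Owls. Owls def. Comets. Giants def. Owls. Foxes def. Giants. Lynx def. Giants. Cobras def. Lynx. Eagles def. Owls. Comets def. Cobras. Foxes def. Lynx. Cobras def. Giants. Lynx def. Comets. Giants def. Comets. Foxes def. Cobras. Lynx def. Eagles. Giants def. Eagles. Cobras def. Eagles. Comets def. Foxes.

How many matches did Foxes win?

Foxes' results: beat Lynx, Cobras, Giants; lost to Comets, Owls, Eagles.
That is 3 wins.

3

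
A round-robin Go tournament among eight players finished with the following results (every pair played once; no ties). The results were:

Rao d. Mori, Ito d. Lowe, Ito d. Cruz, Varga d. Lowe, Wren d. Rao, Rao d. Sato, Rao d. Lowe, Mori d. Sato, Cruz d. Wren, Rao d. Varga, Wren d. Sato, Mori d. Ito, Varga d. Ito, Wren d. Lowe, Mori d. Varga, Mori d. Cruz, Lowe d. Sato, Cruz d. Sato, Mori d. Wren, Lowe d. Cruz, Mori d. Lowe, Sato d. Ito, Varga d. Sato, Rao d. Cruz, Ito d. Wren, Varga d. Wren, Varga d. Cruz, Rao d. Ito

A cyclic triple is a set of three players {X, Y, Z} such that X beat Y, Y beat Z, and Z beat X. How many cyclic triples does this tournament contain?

Win totals: Ito 3, Rao 6, Lowe 2, Mori 6, Cruz 2, Varga 5, Sato 1, Wren 3.
A player with w wins dominates both others in C(w,2) triples; summing gives 3 + 15 + 1 + 15 + 1 + 10 + 0 + 3 = 48 transitive triples.
Total triples C(8,3) = 56, so cyclic triples = 56 − 48 = 8.

8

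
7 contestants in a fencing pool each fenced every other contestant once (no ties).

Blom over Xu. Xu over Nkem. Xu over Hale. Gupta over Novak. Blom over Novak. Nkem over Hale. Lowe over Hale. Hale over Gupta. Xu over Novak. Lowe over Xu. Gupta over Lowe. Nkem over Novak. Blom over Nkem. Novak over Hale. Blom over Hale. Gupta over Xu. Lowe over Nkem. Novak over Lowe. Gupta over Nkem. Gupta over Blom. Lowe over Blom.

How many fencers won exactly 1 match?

Win totals: Nkem 2, Xu 3, Lowe 4, Gupta 5, Blom 4, Hale 1, Novak 2.
Exactly 1: Hale — 1 fencer.

1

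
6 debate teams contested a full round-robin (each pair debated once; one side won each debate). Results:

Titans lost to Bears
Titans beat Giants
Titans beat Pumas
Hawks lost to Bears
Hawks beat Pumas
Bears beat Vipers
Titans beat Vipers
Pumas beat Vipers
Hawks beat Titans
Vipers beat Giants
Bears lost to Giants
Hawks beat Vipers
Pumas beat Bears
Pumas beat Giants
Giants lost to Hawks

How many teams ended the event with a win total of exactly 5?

0

Win totals: Bears 3, Vipers 1, Titans 3, Hawks 4, Pumas 3, Giants 1.
No team has exactly 5 wins.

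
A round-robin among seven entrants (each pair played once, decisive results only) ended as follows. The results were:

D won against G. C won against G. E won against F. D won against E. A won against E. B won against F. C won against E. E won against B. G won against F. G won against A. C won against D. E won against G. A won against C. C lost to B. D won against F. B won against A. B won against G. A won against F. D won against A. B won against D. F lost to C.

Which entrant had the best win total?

B

Win totals: A 3, B 5, C 4, D 4, E 3, F 0, G 2.
B leads with 5 wins (next highest: 4).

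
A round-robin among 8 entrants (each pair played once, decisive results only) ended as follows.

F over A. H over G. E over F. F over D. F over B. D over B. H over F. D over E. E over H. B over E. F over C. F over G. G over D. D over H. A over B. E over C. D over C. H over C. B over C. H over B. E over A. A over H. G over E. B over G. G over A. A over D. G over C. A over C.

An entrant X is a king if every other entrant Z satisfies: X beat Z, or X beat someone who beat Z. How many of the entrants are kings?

A reaches everyone (king).
B reaches everyone (king).
C cannot reach A, B, D, E, F, G, H in two steps.
D reaches everyone (king).
E reaches everyone (king).
F reaches everyone (king).
G reaches everyone (king).
H reaches everyone (king).
Kings: A, B, D, E, F, G, H — 7.

7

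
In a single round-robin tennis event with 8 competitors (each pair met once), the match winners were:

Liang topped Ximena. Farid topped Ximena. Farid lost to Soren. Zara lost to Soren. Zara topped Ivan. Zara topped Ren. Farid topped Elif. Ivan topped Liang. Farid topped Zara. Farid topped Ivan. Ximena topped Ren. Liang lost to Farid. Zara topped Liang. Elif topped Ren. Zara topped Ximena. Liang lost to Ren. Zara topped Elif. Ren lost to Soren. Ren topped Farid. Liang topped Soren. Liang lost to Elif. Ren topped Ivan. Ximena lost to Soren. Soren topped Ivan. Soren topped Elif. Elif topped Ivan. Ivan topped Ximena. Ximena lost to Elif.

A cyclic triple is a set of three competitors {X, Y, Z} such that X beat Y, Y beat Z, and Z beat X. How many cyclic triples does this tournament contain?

10

Win totals: Farid 5, Ivan 2, Zara 5, Liang 2, Elif 4, Soren 6, Ximena 1, Ren 3.
A competitor with w wins dominates both others in C(w,2) triples; summing gives 10 + 1 + 10 + 1 + 6 + 15 + 0 + 3 = 46 transitive triples.
Total triples C(8,3) = 56, so cyclic triples = 56 − 46 = 10.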